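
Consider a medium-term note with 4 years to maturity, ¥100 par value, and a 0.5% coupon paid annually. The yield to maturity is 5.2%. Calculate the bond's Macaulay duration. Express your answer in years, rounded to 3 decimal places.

Periodic yield y = 0.052. Discount each cash flow and weight by its year:
  t   CF        PV=CF/(1+0.052)^t    t·PV
  1         0.50         0.4753         0.4753
  2         0.50         0.4518         0.9036
  3         0.50         0.4295         1.2884
  4       100.50        82.0546       328.2185
  Σ                     83.4112       330.8858
Price P = Σ PV = 83.4112.
Macaulay duration = Σ(t·PV) / P = 330.8858 / 83.4112 = 3.96692 years.

3.967 years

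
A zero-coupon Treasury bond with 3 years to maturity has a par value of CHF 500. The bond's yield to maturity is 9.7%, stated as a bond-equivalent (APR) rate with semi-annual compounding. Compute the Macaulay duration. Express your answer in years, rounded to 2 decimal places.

3.00 years

A zero-coupon bond has a single cash flow at maturity, so its Macaulay duration equals its maturity: 3 years.
(Equivalently: 6 semi-annual periods ÷ 2 = 3 years.)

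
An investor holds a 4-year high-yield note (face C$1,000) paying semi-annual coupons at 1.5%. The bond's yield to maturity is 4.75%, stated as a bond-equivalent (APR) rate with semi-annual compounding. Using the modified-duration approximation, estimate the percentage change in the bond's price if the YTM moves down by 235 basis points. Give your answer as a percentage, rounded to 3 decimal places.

Periodic yield y = 0.02375. Modified duration first:
  t   CF        PV=CF/(1+0.02375)^t    t·PV
  1         7.50         7.3260         7.3260
  2         7.50         7.1561        14.3121
  3         7.50         6.9900        20.9701
  4         7.50         6.8279        27.3115
  5         7.50         6.6695        33.3474
  6         7.50         6.5148        39.0885
  7         7.50         6.3636        44.5453
  8     1,007.50       835.0140     6,680.1117
  Σ                    882.8618     6,867.0126
P = 882.8618; D_Mac = 7.77813 half-year periods = 3.88906 yrs; D_mod = 3.88906/(1+0.02375) = 3.79884 yrs.
ΔP/P ≈ -D_mod · Δy = -3.79884 × (-0.0235) = +0.089273 = +8.9273%.

+8.927%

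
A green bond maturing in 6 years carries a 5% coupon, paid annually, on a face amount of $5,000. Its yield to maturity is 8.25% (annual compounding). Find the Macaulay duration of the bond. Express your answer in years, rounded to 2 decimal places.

5.26 years

Periodic yield y = 0.0825. Discount each cash flow and weight by its year:
  t   CF        PV=CF/(1+0.0825)^t    t·PV
  1       250.00       230.9469       230.9469
  2       250.00       213.3458       426.6917
  3       250.00       197.0862       591.2587
  4       250.00       182.0658       728.2632
  5       250.00       168.1901       840.9506
  6     5,250.00     3,262.8107    19,576.8640
  Σ                  4,254.4456    22,394.9751
Price P = Σ PV = 4,254.4456.
Macaulay duration = Σ(t·PV) / P = 22,394.9751 / 4,254.4456 = 5.26390 years.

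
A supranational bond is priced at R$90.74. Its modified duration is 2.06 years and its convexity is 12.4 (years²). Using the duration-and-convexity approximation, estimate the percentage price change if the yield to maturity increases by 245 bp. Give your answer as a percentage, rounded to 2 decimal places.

Duration effect: -D_mod·Δy = -2.06 × (+0.0245) = -0.050470
Convexity effect: ½·C·(Δy)² = 0.5 × 12.4 × (0.0245)² = +0.00372155
ΔP/P ≈ -0.050470 + 0.00372155 = -0.04674845
= -4.674845%.

-4.67%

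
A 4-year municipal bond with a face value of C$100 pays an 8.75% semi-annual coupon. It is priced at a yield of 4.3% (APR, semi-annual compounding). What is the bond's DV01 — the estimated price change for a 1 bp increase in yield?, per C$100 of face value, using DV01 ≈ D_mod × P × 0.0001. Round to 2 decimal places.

Periodic yield y = 0.0215.
  t   CF        PV=CF/(1+0.0215)^t    t·PV
  1        4.375         4.2829         4.2829
  2        4.375         4.1928         8.3855
  3        4.375         4.1045        12.3136
  4        4.375         4.0181        16.0725
  5        4.375         3.9336        19.6678
  6        4.375         3.8508        23.1046
  7        4.375         3.7697        26.3881
  8      104.375        88.0419       704.3354
  Σ                    116.1943       814.5505
P = 116.1943; D_Mac = 7.01024 half-year periods = 3.50512 yrs; D_mod = 3.43135 yrs.
DV01 ≈ 3.43135 × 116.1943 × 0.0001 = 0.039870.

C$0.04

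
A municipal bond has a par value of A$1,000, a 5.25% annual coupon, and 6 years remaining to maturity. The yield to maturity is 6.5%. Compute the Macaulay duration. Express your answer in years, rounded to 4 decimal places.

Periodic yield y = 0.065. Discount each cash flow and weight by its year:
  t   CF        PV=CF/(1+0.065)^t    t·PV
  1        52.50        49.2958        49.2958
  2        52.50        46.2871        92.5742
  3        52.50        43.4621       130.3862
  4        52.50        40.8095       163.2378
  5        52.50        38.3187       191.5937
  6     1,052.50       721.3142     4,327.8850
  Σ                    939.4873     4,954.9728
Price P = Σ PV = 939.4873.
Macaulay duration = Σ(t·PV) / P = 4,954.9728 / 939.4873 = 5.27412 years.

5.2741 years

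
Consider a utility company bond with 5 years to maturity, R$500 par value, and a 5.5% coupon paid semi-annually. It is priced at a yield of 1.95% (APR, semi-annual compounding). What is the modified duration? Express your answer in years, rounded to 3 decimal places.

Periodic yield y = 0.00975. First find Macaulay duration:
  t   CF        PV=CF/(1+0.00975)^t    t·PV
  1        13.75        13.6172        13.6172
  2        13.75        13.4857        26.9715
  3        13.75        13.3555        40.0666
  4        13.75        13.2266        52.9063
  5        13.75        13.0989        65.4943
  6        13.75        12.9724        77.8343
  7        13.75        12.8471        89.9298
  8        13.75        12.7231       101.7845
  9        13.75        12.6002       113.4019
  10      513.75       466.2440     4,662.4396
  Σ                    584.1707     5,244.4460
P = 584.1707; Macaulay duration = 5,244.4460 / 584.1707 = 8.97759 half-year periods = 4.48880 years.
Modified duration = D_Mac / (1 + y) = 4.48880 / 1.00975 = 4.44545 years.

4.445 years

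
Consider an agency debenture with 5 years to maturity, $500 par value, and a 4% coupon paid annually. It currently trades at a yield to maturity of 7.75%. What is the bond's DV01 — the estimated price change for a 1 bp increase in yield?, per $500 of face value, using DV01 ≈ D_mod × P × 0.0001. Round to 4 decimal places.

Periodic yield y = 0.0775.
  t   CF        PV=CF/(1+0.0775)^t    t·PV
  1        20.00        18.5615        18.5615
  2        20.00        17.2264        34.4529
  3        20.00        15.9874        47.9622
  4        20.00        14.8375        59.3500
  5       520.00       358.0280     1,790.1398
  Σ                    424.6408     1,950.4664
P = 424.6408; D_Mac = 4.59321 yrs; D_mod = 4.26284 yrs.
DV01 ≈ 4.26284 × 424.6408 × 0.0001 = 0.181018.

$0.1810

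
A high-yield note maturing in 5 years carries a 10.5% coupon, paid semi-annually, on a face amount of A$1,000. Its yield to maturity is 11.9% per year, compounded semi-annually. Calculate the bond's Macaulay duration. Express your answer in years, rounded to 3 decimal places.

Periodic yield y = 0.0595. Discount each cash flow and weight by its period:
  t   CF        PV=CF/(1+0.0595)^t    t·PV
  1        52.50        49.5517        49.5517
  2        52.50        46.7689        93.5378
  3        52.50        44.1424       132.4273
  4        52.50        41.6635       166.6539
  5        52.50        39.3237       196.6186
  6        52.50        37.1153       222.6921
  7        52.50        35.0310       245.2170
  8        52.50        33.0637       264.5097
  9        52.50        31.2069       280.8621
  10    1,052.50       590.4899     5,904.8993
  Σ                    948.3571     7,556.9695
Price P = Σ PV = 948.3571.
Macaulay duration = Σ(t·PV) / P = 7,556.9695 / 948.3571 = 7.96848 half-year periods.
In years: 7.96848 / 2 = 3.98424 years.

3.984 years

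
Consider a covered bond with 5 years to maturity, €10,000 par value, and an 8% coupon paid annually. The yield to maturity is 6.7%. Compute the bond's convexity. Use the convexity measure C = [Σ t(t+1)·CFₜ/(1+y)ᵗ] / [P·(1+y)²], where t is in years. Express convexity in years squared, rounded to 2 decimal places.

21.69

With y = 0.067:
  t   CF        PV=CF/(1+0.067)^t    t·PV        t(t+1)·PV
  1       800.00       749.7657       749.7657       1,499.5314
  2       800.00       702.6858     1,405.3715       4,216.1145
  3       800.00       658.5621     1,975.6863       7,902.7451
  4       800.00       617.2091     2,468.8363      12,344.1817
  5    10,800.00     7,809.1121    39,045.5606     234,273.3636
  Σ                 10,537.3347    45,645.2204     260,235.9363
P = 10,537.3347.
Convexity = Σ t(t+1)·PV / [P·(1+y)²] = 260,235.9363 / (10,537.3347 × 1.138489) = 21.69240.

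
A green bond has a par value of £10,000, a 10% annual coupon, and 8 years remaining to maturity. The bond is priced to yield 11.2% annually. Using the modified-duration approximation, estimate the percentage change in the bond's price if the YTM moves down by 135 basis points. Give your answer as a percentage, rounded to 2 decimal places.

Periodic yield y = 0.112. Modified duration first:
  t   CF        PV=CF/(1+0.112)^t    t·PV
  1     1,000.00       899.2806       899.2806
  2     1,000.00       808.7056     1,617.4111
  3     1,000.00       727.2532     2,181.7596
  4     1,000.00       654.0047     2,616.0187
  5     1,000.00       588.1337     2,940.6685
  6     1,000.00       528.8972     3,173.3833
  7     1,000.00       475.6270     3,329.3889
  8    11,000.00     4,704.9432    37,639.5458
  Σ                  9,386.8451    54,397.4564
P = 9,386.8451; D_Mac = 5.79507 yrs; D_mod = 5.79507/(1+0.112) = 5.21140 yrs.
ΔP/P ≈ -D_mod · Δy = -5.21140 × (-0.0135) = +0.070354 = +7.0354%.

+7.04%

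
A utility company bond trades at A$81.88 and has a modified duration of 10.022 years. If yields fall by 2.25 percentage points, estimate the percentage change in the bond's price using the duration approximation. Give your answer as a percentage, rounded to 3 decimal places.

+22.550%

Duration approximation: ΔP/P ≈ -D_mod · Δy = -10.022 × (-0.0225) = +0.225495.
As a percentage: +22.5495%.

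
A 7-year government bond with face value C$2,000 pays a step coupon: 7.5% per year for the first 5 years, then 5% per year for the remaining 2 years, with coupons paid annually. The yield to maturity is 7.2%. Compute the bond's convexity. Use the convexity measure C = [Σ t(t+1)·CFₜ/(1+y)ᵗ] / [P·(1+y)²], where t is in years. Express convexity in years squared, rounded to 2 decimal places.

With y = 0.072:
  t   CF        PV=CF/(1+0.072)^t    t·PV        t(t+1)·PV
  1       150.00       139.9254       139.9254         279.8507
  2       150.00       130.5274       261.0548         783.1644
  3       150.00       121.7606       365.2819       1,461.1276
  4       150.00       113.5827       454.3307       2,271.6536
  5       150.00       105.9540       529.7700       3,178.6198
  6       100.00        65.8918       395.3507       2,767.4551
  7     2,100.00     1,290.7906     9,035.5343      72,284.2741
  Σ                  1,968.4325    11,181.2478      83,026.1454
P = 1,968.4325.
Convexity = Σ t(t+1)·PV / [P·(1+y)²] = 83,026.1454 / (1,968.4325 × 1.149184) = 36.70327.

36.70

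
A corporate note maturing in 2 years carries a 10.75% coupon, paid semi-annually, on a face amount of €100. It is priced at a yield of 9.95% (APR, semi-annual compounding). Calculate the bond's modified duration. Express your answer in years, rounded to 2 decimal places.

1.77 years

Periodic yield y = 0.04975. First find Macaulay duration:
  t   CF        PV=CF/(1+0.04975)^t    t·PV
  1        5.375         5.1203         5.1203
  2        5.375         4.8776         9.7552
  3        5.375         4.6464        13.9393
  4      105.375        86.7749       347.0995
  Σ                    101.4192       375.9144
P = 101.4192; Macaulay duration = 375.9144 / 101.4192 = 3.70654 half-year periods = 1.85327 years.
Modified duration = D_Mac / (1 + y) = 1.85327 / 1.04975 = 1.76544 years.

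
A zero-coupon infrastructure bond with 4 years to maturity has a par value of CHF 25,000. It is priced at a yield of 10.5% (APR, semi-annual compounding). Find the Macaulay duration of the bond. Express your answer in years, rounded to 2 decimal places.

A zero-coupon bond has a single cash flow at maturity, so its Macaulay duration equals its maturity: 4 years.
(Equivalently: 8 semi-annual periods ÷ 2 = 4 years.)

4.00 years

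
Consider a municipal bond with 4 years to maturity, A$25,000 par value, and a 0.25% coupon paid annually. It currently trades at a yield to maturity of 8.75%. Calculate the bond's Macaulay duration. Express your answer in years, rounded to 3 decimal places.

Periodic yield y = 0.0875. Discount each cash flow and weight by its year:
  t   CF        PV=CF/(1+0.0875)^t    t·PV
  1        62.50        57.4713        57.4713
  2        62.50        52.8471       105.6943
  3        62.50        48.5951       145.7852
  4    25,062.50    17,918.7342    71,674.9368
  Σ                 18,077.6477    71,983.8876
Price P = Σ PV = 18,077.6477.
Macaulay duration = Σ(t·PV) / P = 71,983.8876 / 18,077.6477 = 3.98193 years.

3.982 years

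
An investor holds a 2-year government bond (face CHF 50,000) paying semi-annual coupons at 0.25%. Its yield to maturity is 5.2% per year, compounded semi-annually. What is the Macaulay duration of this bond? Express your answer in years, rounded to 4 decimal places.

Periodic yield y = 0.026. Discount each cash flow and weight by its period:
  t   CF        PV=CF/(1+0.026)^t    t·PV
  1        62.50        60.9162        60.9162
  2        62.50        59.3725       118.7450
  3        62.50        57.8679       173.6038
  4    50,062.50    45,177.5932   180,710.3727
  Σ                 45,355.7498   181,063.6377
Price P = Σ PV = 45,355.7498.
Macaulay duration = Σ(t·PV) / P = 181,063.6377 / 45,355.7498 = 3.99208 half-year periods.
In years: 3.99208 / 2 = 1.99604 years.

1.9960 years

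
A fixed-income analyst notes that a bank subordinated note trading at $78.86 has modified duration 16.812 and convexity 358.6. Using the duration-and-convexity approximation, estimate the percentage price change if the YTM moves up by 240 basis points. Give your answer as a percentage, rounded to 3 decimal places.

-30.021%

Duration effect: -D_mod·Δy = -16.812 × (+0.024) = -0.403488
Convexity effect: ½·C·(Δy)² = 0.5 × 358.6 × (0.024)² = +0.1032768
ΔP/P ≈ -0.403488 + 0.1032768 = -0.3002112
= -30.02112%.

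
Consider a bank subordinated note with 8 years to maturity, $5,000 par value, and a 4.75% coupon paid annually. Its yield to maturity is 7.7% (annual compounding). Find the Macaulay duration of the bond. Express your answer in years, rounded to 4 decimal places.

6.7046 years

Periodic yield y = 0.077. Discount each cash flow and weight by its year:
  t   CF        PV=CF/(1+0.077)^t    t·PV
  1       237.50       220.5200       220.5200
  2       237.50       204.7539       409.5078
  3       237.50       190.1151       570.3452
  4       237.50       176.5228       706.0912
  5       237.50       163.9023       819.5116
  6       237.50       152.1841       913.1048
  7       237.50       141.3038       989.1263
  8     5,237.50     2,893.3329    23,146.6634
  Σ                  4,142.6349    27,774.8702
Price P = Σ PV = 4,142.6349.
Macaulay duration = Σ(t·PV) / P = 27,774.8702 / 4,142.6349 = 6.70464 years.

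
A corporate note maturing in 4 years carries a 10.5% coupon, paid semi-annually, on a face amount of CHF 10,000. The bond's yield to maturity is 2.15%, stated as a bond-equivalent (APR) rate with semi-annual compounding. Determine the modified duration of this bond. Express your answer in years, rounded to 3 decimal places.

Periodic yield y = 0.01075. First find Macaulay duration:
  t   CF        PV=CF/(1+0.01075)^t    t·PV
  1       525.00       519.4163       519.4163
  2       525.00       513.8919     1,027.7839
  3       525.00       508.4264     1,525.2791
  4       525.00       503.0189     2,012.0756
  5       525.00       497.6690     2,488.3448
  6       525.00       492.3759     2,954.2555
  7       525.00       487.1392     3,409.9742
  8    10,525.00     9,662.1128    77,296.9026
  Σ                 13,184.0503    91,234.0319
P = 13,184.0503; Macaulay duration = 91,234.0319 / 13,184.0503 = 6.92003 half-year periods = 3.46002 years.
Modified duration = D_Mac / (1 + y) = 3.46002 / 1.01075 = 3.42322 years.

3.423 years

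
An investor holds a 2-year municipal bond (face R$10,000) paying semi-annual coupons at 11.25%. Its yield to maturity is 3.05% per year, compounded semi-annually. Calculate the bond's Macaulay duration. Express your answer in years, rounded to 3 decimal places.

1.858 years

Periodic yield y = 0.01525. Discount each cash flow and weight by its period:
  t   CF        PV=CF/(1+0.01525)^t    t·PV
  1       562.50       554.0507       554.0507
  2       562.50       545.7284     1,091.4567
  3       562.50       537.5310     1,612.5931
  4    10,562.50     9,942.0222    39,768.0889
  Σ                 11,579.3323    43,026.1894
Price P = Σ PV = 11,579.3323.
Macaulay duration = Σ(t·PV) / P = 43,026.1894 / 11,579.3323 = 3.71577 half-year periods.
In years: 3.71577 / 2 = 1.85789 years.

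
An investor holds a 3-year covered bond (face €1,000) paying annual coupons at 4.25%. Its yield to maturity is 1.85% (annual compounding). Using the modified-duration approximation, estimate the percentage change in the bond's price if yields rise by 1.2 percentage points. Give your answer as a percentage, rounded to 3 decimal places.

-3.398%

Periodic yield y = 0.0185. Modified duration first:
  t   CF        PV=CF/(1+0.0185)^t    t·PV
  1        42.50        41.7280        41.7280
  2        42.50        40.9701        81.9402
  3     1,042.50       986.7178     2,960.1534
  Σ                  1,069.4159     3,083.8216
P = 1,069.4159; D_Mac = 2.88365 yrs; D_mod = 2.88365/(1+0.0185) = 2.83127 yrs.
ΔP/P ≈ -D_mod · Δy = -2.83127 × (+0.012) = -0.033975 = -3.3975%.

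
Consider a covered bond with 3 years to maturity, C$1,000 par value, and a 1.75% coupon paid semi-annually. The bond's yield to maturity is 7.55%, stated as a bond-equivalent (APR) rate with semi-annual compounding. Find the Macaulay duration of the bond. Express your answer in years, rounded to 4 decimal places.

2.9289 years

Periodic yield y = 0.03775. Discount each cash flow and weight by its period:
  t   CF        PV=CF/(1+0.03775)^t    t·PV
  1         8.75         8.4317         8.4317
  2         8.75         8.1250        16.2500
  3         8.75         7.8294        23.4883
  4         8.75         7.5446        30.1785
  5         8.75         7.2702        36.3508
  6     1,008.75       807.6572     4,845.9435
  Σ                    846.8581     4,960.6427
Price P = Σ PV = 846.8581.
Macaulay duration = Σ(t·PV) / P = 4,960.6427 / 846.8581 = 5.85770 half-year periods.
In years: 5.85770 / 2 = 2.92885 years.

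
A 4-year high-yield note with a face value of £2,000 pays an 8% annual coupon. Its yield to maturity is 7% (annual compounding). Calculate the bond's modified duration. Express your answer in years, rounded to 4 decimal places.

3.3502 years

Periodic yield y = 0.07. First find Macaulay duration:
  t   CF        PV=CF/(1+0.07)^t    t·PV
  1       160.00       149.5327       149.5327
  2       160.00       139.7502       279.5004
  3       160.00       130.6077       391.8230
  4     2,160.00     1,647.8537     6,591.4146
  Σ                  2,067.7442     7,412.2707
P = 2,067.7442; Macaulay duration = 7,412.2707 / 2,067.7442 = 3.58471 years.
Modified duration = D_Mac / (1 + y) = 3.58471 / 1.07 = 3.35020 years.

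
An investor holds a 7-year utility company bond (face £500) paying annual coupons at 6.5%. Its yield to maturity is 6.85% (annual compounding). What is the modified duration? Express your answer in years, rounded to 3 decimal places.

Periodic yield y = 0.0685. First find Macaulay duration:
  t   CF        PV=CF/(1+0.0685)^t    t·PV
  1        32.50        30.4165        30.4165
  2        32.50        28.4665        56.9330
  3        32.50        26.6416        79.9247
  4        32.50        24.9336        99.7345
  5        32.50        23.3352       116.6758
  6        32.50        21.8392       131.0350
  7       532.50       334.8867     2,344.2070
  Σ                    490.5192     2,858.9265
P = 490.5192; Macaulay duration = 2,858.9265 / 490.5192 = 5.82837 years.
Modified duration = D_Mac / (1 + y) = 5.82837 / 1.0685 = 5.45472 years.

5.455 years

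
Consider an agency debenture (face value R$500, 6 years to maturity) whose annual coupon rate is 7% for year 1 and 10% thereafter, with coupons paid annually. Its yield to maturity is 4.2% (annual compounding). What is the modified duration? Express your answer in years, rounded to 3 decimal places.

Periodic yield y = 0.042. First find Macaulay duration:
  t   CF        PV=CF/(1+0.042)^t    t·PV
  1        35.00        33.5893        33.5893
  2        50.00        46.0505        92.1010
  3        50.00        44.1944       132.5831
  4        50.00        42.4130       169.6521
  5        50.00        40.7035       203.5173
  6       550.00       429.6911     2,578.1467
  Σ                    636.6417     3,209.5895
P = 636.6417; Macaulay duration = 3,209.5895 / 636.6417 = 5.04144 years.
Modified duration = D_Mac / (1 + y) = 5.04144 / 1.042 = 4.83823 years.

4.838 years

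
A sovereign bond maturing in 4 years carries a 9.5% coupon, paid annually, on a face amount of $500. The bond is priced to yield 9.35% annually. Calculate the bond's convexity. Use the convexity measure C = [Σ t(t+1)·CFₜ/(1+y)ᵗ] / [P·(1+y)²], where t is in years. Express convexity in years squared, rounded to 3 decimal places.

With y = 0.0935:
  t   CF        PV=CF/(1+0.0935)^t    t·PV        t(t+1)·PV
  1        47.50        43.4385        43.4385          86.8770
  2        47.50        39.7243        79.4486         238.3457
  3        47.50        36.3276       108.9829         435.9317
  4       547.50       382.9208     1,531.6833       7,658.4163
  Σ                    502.4112     1,763.5533       8,419.5707
P = 502.4112.
Convexity = Σ t(t+1)·PV / [P·(1+y)²] = 8,419.5707 / (502.4112 × 1.195742) = 14.01500.

14.015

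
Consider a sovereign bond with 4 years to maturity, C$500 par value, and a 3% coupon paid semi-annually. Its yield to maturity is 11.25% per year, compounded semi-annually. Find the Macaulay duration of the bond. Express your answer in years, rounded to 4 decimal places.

3.7581 years

Periodic yield y = 0.05625. Discount each cash flow and weight by its period:
  t   CF        PV=CF/(1+0.05625)^t    t·PV
  1         7.50         7.1006         7.1006
  2         7.50         6.7225        13.4449
  3         7.50         6.3645        19.0934
  4         7.50         6.0255        24.1021
  5         7.50         5.7046        28.5232
  6         7.50         5.4008        32.4050
  7         7.50         5.1132        35.7925
  8       507.50       327.5686     2,620.5488
  Σ                    370.0003     2,781.0105
Price P = Σ PV = 370.0003.
Macaulay duration = Σ(t·PV) / P = 2,781.0105 / 370.0003 = 7.51624 half-year periods.
In years: 7.51624 / 2 = 3.75812 years.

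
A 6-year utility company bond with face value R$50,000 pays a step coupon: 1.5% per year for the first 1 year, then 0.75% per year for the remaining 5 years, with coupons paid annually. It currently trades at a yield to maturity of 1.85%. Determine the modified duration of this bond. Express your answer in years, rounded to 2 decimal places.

5.74 years

Periodic yield y = 0.0185. First find Macaulay duration:
  t   CF        PV=CF/(1+0.0185)^t    t·PV
  1       750.00       736.3770       736.3770
  2       375.00       361.5007       723.0015
  3       375.00       354.9345     1,064.8034
  4       375.00       348.4874     1,393.9498
  5       375.00       342.1575     1,710.7876
  6    50,375.00    45,128.2881   270,769.7285
  Σ                 47,271.7453   276,398.6478
P = 47,271.7453; Macaulay duration = 276,398.6478 / 47,271.7453 = 5.84702 years.
Modified duration = D_Mac / (1 + y) = 5.84702 / 1.0185 = 5.74081 years.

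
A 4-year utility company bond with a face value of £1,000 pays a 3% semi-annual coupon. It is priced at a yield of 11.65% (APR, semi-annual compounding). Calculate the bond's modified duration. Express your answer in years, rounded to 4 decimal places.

Periodic yield y = 0.05825. First find Macaulay duration:
  t   CF        PV=CF/(1+0.05825)^t    t·PV
  1        15.00        14.1743        14.1743
  2        15.00        13.3941        26.7883
  3        15.00        12.6569        37.9706
  4        15.00        11.9602        47.8408
  5        15.00        11.3019        56.5093
  6        15.00        10.6798        64.0786
  7        15.00        10.0919        70.6434
  8     1,015.00       645.2973     5,162.3781
  Σ                    729.5563     5,480.3834
P = 729.5563; Macaulay duration = 5,480.3834 / 729.5563 = 7.51194 half-year periods = 3.75597 years.
Modified duration = D_Mac / (1 + y) = 3.75597 / 1.05825 = 3.54923 years.

3.5492 years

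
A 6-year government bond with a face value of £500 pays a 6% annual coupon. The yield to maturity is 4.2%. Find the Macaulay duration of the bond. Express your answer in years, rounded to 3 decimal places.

Periodic yield y = 0.042. Discount each cash flow and weight by its year:
  t   CF        PV=CF/(1+0.042)^t    t·PV
  1        30.00        28.7908        28.7908
  2        30.00        27.6303        55.2606
  3        30.00        26.5166        79.5498
  4        30.00        25.4478       101.7912
  5        30.00        24.4221       122.1104
  6       530.00       414.0660     2,484.3959
  Σ                    546.8736     2,871.8988
Price P = Σ PV = 546.8736.
Macaulay duration = Σ(t·PV) / P = 2,871.8988 / 546.8736 = 5.25149 years.

5.251 years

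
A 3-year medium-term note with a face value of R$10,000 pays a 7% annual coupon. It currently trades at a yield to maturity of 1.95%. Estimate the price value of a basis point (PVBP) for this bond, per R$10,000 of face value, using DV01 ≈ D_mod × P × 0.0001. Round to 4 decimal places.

R$3.1708

Periodic yield y = 0.0195.
  t   CF        PV=CF/(1+0.0195)^t    t·PV
  1       700.00       686.6111       686.6111
  2       700.00       673.4783     1,346.9565
  3    10,700.00    10,097.6912    30,293.0737
  Σ                 11,457.7806    32,326.6413
P = 11,457.7806; D_Mac = 2.82137 yrs; D_mod = 2.76741 yrs.
DV01 ≈ 2.76741 × 11,457.7806 × 0.0001 = 3.170833.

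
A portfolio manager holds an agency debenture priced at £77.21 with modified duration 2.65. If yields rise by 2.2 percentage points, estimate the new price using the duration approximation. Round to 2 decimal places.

Duration approximation: ΔP/P ≈ -D_mod · Δy = -2.65 × (+0.022) = -0.058300.
New price ≈ 77.21 × (1 - 0.058300) = 72.708657.

£72.71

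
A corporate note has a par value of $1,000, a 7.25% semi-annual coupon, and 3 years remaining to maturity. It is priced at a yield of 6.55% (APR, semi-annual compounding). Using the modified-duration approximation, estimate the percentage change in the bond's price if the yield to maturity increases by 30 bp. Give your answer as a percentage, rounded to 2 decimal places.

Periodic yield y = 0.03275. Modified duration first:
  t   CF        PV=CF/(1+0.03275)^t    t·PV
  1        36.25        35.1005        35.1005
  2        36.25        33.9874        67.9747
  3        36.25        32.9096        98.7288
  4        36.25        31.8660       127.4639
  5        36.25        30.8555       154.2773
  6     1,036.25       854.0697     5,124.4183
  Σ                  1,018.7886     5,607.9634
P = 1,018.7886; D_Mac = 5.50454 half-year periods = 2.75227 yrs; D_mod = 2.75227/(1+0.03275) = 2.66499 yrs.
ΔP/P ≈ -D_mod · Δy = -2.66499 × (+0.003) = -0.007995 = -0.7995%.

-0.80%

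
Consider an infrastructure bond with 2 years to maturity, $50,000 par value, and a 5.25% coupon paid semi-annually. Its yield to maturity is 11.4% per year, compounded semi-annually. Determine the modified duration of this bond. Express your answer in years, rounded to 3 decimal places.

1.816 years

Periodic yield y = 0.057. First find Macaulay duration:
  t   CF        PV=CF/(1+0.057)^t    t·PV
  1     1,312.50     1,241.7219     1,241.7219
  2     1,312.50     1,174.7605     2,349.5210
  3     1,312.50     1,111.4101     3,334.2304
  4    51,312.50    41,107.7044   164,430.8177
  Σ                 44,635.5969   171,356.2910
P = 44,635.5969; Macaulay duration = 171,356.2910 / 44,635.5969 = 3.83901 half-year periods = 1.91950 years.
Modified duration = D_Mac / (1 + y) = 1.91950 / 1.057 = 1.81599 years.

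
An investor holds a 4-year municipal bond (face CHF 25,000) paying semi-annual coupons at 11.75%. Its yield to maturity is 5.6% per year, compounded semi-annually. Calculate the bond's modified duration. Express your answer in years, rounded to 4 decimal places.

3.2855 years

Periodic yield y = 0.028. First find Macaulay duration:
  t   CF        PV=CF/(1+0.028)^t    t·PV
  1     1,468.75     1,428.7451     1,428.7451
  2     1,468.75     1,389.8299     2,779.6598
  3     1,468.75     1,351.9746     4,055.9238
  4     1,468.75     1,315.1504     5,260.6016
  5     1,468.75     1,279.3292     6,396.6459
  6     1,468.75     1,244.4836     7,466.9018
  7     1,468.75     1,210.5872     8,474.1104
  8    26,468.75    21,222.1077   169,776.8618
  Σ                 30,442.2078   205,639.4503
P = 30,442.2078; Macaulay duration = 205,639.4503 / 30,442.2078 = 6.75508 half-year periods = 3.37754 years.
Modified duration = D_Mac / (1 + y) = 3.37754 / 1.028 = 3.28554 years.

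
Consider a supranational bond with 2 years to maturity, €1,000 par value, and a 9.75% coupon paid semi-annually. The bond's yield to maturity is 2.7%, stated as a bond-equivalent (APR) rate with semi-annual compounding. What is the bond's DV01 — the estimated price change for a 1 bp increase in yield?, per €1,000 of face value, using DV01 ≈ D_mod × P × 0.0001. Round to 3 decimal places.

Periodic yield y = 0.0135.
  t   CF        PV=CF/(1+0.0135)^t    t·PV
  1        48.75        48.1006        48.1006
  2        48.75        47.4599        94.9199
  3        48.75        46.8278       140.4833
  4     1,048.75       993.9784     3,975.9137
  Σ                  1,136.3668     4,259.4175
P = 1,136.3668; D_Mac = 3.74828 half-year periods = 1.87414 yrs; D_mod = 1.84917 yrs.
DV01 ≈ 1.84917 × 1,136.3668 × 0.0001 = 0.210134.

€0.210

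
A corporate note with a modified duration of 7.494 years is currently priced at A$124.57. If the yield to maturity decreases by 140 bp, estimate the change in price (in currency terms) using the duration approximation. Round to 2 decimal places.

Duration approximation: ΔP/P ≈ -D_mod · Δy = -7.494 × (-0.014) = +0.104916.
ΔP ≈ 124.57 × (+0.104916) = +13.06938612.

+A$13.07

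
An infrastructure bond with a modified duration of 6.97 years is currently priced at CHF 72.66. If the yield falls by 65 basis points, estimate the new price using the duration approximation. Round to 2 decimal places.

Duration approximation: ΔP/P ≈ -D_mod · Δy = -6.97 × (-0.0065) = +0.045305.
New price ≈ 72.66 × (1 + 0.045305) = 75.9518613.

CHF 75.95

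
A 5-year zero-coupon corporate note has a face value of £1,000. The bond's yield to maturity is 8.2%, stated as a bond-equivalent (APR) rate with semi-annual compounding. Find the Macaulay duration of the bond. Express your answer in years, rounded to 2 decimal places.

A zero-coupon bond has a single cash flow at maturity, so its Macaulay duration equals its maturity: 5 years.
(Equivalently: 10 semi-annual periods ÷ 2 = 5 years.)

5.00 years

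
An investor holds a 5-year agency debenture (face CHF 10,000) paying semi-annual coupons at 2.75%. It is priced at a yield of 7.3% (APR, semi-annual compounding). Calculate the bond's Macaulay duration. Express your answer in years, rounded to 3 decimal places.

4.665 years

Periodic yield y = 0.0365. Discount each cash flow and weight by its period:
  t   CF        PV=CF/(1+0.0365)^t    t·PV
  1       137.50       132.6580       132.6580
  2       137.50       127.9865       255.9730
  3       137.50       123.4795       370.4384
  4       137.50       119.1312       476.5248
  5       137.50       114.9360       574.6801
  6       137.50       110.8886       665.3315
  7       137.50       106.9837       748.8858
  8       137.50       103.2163       825.7303
  9       137.50        99.5816       896.2341
  10   10,137.50     7,083.3353    70,833.3534
  Σ                  8,122.1966    75,779.8094
Price P = Σ PV = 8,122.1966.
Macaulay duration = Σ(t·PV) / P = 75,779.8094 / 8,122.1966 = 9.32996 half-year periods.
In years: 9.32996 / 2 = 4.66498 years.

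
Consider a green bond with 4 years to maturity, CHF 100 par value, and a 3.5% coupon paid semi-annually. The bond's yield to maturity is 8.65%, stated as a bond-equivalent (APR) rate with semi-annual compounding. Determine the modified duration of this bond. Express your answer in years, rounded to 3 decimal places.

Periodic yield y = 0.04325. First find Macaulay duration:
  t   CF        PV=CF/(1+0.04325)^t    t·PV
  1         1.75         1.6775         1.6775
  2         1.75         1.6079         3.2158
  3         1.75         1.5412         4.6237
  4         1.75         1.4774         5.9094
  5         1.75         1.4161         7.0805
  6         1.75         1.3574         8.1444
  7         1.75         1.3011         9.1079
  8       101.75        72.5149       580.1192
  Σ                     82.8935       619.8785
P = 82.8935; Macaulay duration = 619.8785 / 82.8935 = 7.47801 half-year periods = 3.73901 years.
Modified duration = D_Mac / (1 + y) = 3.73901 / 1.04325 = 3.58400 years.

3.584 years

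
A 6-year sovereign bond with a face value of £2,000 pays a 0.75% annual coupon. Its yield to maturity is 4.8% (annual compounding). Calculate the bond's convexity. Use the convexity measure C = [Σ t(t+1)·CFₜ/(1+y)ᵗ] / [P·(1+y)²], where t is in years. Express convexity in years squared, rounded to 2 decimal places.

With y = 0.048:
  t   CF        PV=CF/(1+0.048)^t    t·PV        t(t+1)·PV
  1        15.00        14.3130        14.3130          28.6260
  2        15.00        13.6574        27.3148          81.9445
  3        15.00        13.0319        39.0957         156.3827
  4        15.00        12.4350        49.7400         248.7002
  5        15.00        11.8655        59.3273         355.9640
  6     2,015.00     1,520.9234     9,125.5407      63,878.7847
  Σ                  1,586.2262     9,315.3315      64,750.4021
P = 1,586.2262.
Convexity = Σ t(t+1)·PV / [P·(1+y)²] = 64,750.4021 / (1,586.2262 × 1.098304) = 37.16677.

37.17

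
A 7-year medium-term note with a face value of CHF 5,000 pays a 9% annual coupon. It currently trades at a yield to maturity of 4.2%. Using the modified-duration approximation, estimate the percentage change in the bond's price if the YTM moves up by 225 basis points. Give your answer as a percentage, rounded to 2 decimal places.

-12.27%

Periodic yield y = 0.042. Modified duration first:
  t   CF        PV=CF/(1+0.042)^t    t·PV
  1       450.00       431.8618       431.8618
  2       450.00       414.4547       828.9094
  3       450.00       397.7492     1,193.2477
  4       450.00       381.7171     1,526.8685
  5       450.00       366.3312     1,831.6560
  6       450.00       351.5655     2,109.3928
  7     5,450.00     4,086.2268    28,603.5877
  Σ                  6,429.9064    36,525.5239
P = 6,429.9064; D_Mac = 5.68057 yrs; D_mod = 5.68057/(1+0.042) = 5.45160 yrs.
ΔP/P ≈ -D_mod · Δy = -5.45160 × (+0.0225) = -0.122661 = -12.2661%.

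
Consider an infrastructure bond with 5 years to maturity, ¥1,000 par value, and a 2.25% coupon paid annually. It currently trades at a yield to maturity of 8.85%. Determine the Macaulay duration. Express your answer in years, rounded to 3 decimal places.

4.743 years

Periodic yield y = 0.0885. Discount each cash flow and weight by its year:
  t   CF        PV=CF/(1+0.0885)^t    t·PV
  1        22.50        20.6706        20.6706
  2        22.50        18.9900        37.9801
  3        22.50        17.4461        52.3382
  4        22.50        16.0276        64.1104
  5     1,022.50       669.1464     3,345.7320
  Σ                    742.2807     3,520.8313
Price P = Σ PV = 742.2807.
Macaulay duration = Σ(t·PV) / P = 3,520.8313 / 742.2807 = 4.74326 years.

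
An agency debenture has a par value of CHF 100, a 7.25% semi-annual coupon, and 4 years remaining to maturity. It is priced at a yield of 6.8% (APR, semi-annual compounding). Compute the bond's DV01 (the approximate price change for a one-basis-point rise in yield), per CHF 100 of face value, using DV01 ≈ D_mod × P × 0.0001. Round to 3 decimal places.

Periodic yield y = 0.034.
  t   CF        PV=CF/(1+0.034)^t    t·PV
  1        3.625         3.5058         3.5058
  2        3.625         3.3905         6.7810
  3        3.625         3.2790         9.8371
  4        3.625         3.1712        12.6849
  5        3.625         3.0669        15.3347
  6        3.625         2.9661        17.7966
  7        3.625         2.8686        20.0799
  8      103.625        79.3049       634.4395
  Σ                    101.5531       720.4595
P = 101.5531; D_Mac = 7.09441 half-year periods = 3.54721 yrs; D_mod = 3.43057 yrs.
DV01 ≈ 3.43057 × 101.5531 × 0.0001 = 0.034838.

CHF 0.035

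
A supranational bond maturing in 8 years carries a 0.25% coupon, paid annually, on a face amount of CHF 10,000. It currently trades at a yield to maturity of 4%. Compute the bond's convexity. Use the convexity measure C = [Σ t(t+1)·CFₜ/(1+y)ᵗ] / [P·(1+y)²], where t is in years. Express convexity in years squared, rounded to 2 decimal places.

65.65

With y = 0.04:
  t   CF        PV=CF/(1+0.04)^t    t·PV        t(t+1)·PV
  1        25.00        24.0385        24.0385          48.0769
  2        25.00        23.1139        46.2278         138.6834
  3        25.00        22.2249        66.6747         266.6989
  4        25.00        21.3701        85.4804         427.4021
  5        25.00        20.5482       102.7409         616.4453
  6        25.00        19.7579       118.5472         829.8303
  7        25.00        18.9979       132.9856       1,063.8849
  8    10,025.00     7,325.1693    58,601.3544     527,412.1900
  Σ                  7,475.2207    59,178.0495     530,803.2118
P = 7,475.2207.
Convexity = Σ t(t+1)·PV / [P·(1+y)²] = 530,803.2118 / (7,475.2207 × 1.081600) = 65.65123.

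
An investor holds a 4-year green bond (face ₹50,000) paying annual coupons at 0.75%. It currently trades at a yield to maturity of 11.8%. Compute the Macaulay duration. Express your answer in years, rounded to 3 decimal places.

Periodic yield y = 0.118. Discount each cash flow and weight by its year:
  t   CF        PV=CF/(1+0.118)^t    t·PV
  1       375.00       335.4204       335.4204
  2       375.00       300.0182       600.0365
  3       375.00       268.3526       805.0579
  4    50,375.00    32,243.9207   128,975.6830
  Σ                 33,147.7120   130,716.1977
Price P = Σ PV = 33,147.7120.
Macaulay duration = Σ(t·PV) / P = 130,716.1977 / 33,147.7120 = 3.94345 years.

3.943 years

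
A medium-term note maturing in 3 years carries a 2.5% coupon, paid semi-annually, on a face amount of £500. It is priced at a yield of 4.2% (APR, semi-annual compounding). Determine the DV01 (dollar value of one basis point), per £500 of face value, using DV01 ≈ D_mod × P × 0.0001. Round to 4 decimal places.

Periodic yield y = 0.021.
  t   CF        PV=CF/(1+0.021)^t    t·PV
  1         6.25         6.1214         6.1214
  2         6.25         5.9955        11.9911
  3         6.25         5.8722        17.6167
  4         6.25         5.7514        23.0058
  5         6.25         5.6331        28.1657
  6       506.25       446.9002     2,681.4014
  Σ                    476.2741     2,768.3022
P = 476.2741; D_Mac = 5.81241 half-year periods = 2.90621 yrs; D_mod = 2.84643 yrs.
DV01 ≈ 2.84643 × 476.2741 × 0.0001 = 0.135568.

£0.1356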